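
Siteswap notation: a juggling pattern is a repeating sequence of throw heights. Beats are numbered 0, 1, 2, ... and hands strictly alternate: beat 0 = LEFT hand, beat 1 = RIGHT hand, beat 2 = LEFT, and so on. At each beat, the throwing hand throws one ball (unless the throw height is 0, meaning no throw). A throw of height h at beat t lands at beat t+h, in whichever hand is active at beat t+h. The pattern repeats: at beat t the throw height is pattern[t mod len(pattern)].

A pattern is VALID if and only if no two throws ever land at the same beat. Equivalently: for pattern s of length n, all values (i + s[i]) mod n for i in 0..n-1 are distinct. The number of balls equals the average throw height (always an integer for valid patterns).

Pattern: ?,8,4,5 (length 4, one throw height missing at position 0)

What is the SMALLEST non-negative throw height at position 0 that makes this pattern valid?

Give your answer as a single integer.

Answer: 3

Derivation:
i=0: s[i]=? (unknown)
i=1: (1 + 8) mod 4 = 1
i=2: (2 + 4) mod 4 = 2
i=3: (3 + 5) mod 4 = 0
Known residues: [0, 1, 2]; need a permutation of 0..3, so missing residue r = 3
Need (0 + s) mod 4 = 3; smallest s = (3 - 0) mod 4 = 3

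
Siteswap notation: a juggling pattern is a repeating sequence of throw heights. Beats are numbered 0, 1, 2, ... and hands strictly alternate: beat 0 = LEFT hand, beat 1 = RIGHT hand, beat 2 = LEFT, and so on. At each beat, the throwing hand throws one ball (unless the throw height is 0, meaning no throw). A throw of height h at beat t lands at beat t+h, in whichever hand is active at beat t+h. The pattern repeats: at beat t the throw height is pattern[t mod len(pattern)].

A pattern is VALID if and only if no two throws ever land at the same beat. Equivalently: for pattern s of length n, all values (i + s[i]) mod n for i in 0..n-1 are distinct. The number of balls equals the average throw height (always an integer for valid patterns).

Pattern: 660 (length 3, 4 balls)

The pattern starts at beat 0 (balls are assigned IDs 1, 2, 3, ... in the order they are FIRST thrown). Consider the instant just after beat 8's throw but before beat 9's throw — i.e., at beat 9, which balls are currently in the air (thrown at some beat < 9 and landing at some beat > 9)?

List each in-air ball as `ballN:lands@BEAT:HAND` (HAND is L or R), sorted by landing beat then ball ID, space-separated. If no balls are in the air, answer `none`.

Answer: ball4:lands@10:L ball1:lands@12:L ball2:lands@13:R

Derivation:
Beat 0 (L): throw ball1 h=6 -> lands@6:L; in-air after throw: [b1@6:L]
Beat 1 (R): throw ball2 h=6 -> lands@7:R; in-air after throw: [b1@6:L b2@7:R]
Beat 3 (R): throw ball3 h=6 -> lands@9:R; in-air after throw: [b1@6:L b2@7:R b3@9:R]
Beat 4 (L): throw ball4 h=6 -> lands@10:L; in-air after throw: [b1@6:L b2@7:R b3@9:R b4@10:L]
Beat 6 (L): throw ball1 h=6 -> lands@12:L; in-air after throw: [b2@7:R b3@9:R b4@10:L b1@12:L]
Beat 7 (R): throw ball2 h=6 -> lands@13:R; in-air after throw: [b3@9:R b4@10:L b1@12:L b2@13:R]
Beat 9 (R): throw ball3 h=6 -> lands@15:R; in-air after throw: [b4@10:L b1@12:L b2@13:R b3@15:R]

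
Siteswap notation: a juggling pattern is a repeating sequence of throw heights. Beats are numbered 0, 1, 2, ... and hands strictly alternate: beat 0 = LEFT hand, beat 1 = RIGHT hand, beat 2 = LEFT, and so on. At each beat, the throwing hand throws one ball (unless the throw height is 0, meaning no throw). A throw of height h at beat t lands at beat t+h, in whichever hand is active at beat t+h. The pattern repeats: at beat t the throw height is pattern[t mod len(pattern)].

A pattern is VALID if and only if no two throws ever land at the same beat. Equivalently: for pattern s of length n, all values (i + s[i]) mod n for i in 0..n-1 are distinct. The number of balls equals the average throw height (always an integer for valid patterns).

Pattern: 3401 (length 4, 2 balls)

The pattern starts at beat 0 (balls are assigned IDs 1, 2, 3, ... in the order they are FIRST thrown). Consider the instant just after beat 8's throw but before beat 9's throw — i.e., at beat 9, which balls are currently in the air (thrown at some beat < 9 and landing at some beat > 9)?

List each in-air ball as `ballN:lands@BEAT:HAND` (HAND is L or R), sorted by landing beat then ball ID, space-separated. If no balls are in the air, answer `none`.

Answer: ball1:lands@11:R

Derivation:
Beat 0 (L): throw ball1 h=3 -> lands@3:R; in-air after throw: [b1@3:R]
Beat 1 (R): throw ball2 h=4 -> lands@5:R; in-air after throw: [b1@3:R b2@5:R]
Beat 3 (R): throw ball1 h=1 -> lands@4:L; in-air after throw: [b1@4:L b2@5:R]
Beat 4 (L): throw ball1 h=3 -> lands@7:R; in-air after throw: [b2@5:R b1@7:R]
Beat 5 (R): throw ball2 h=4 -> lands@9:R; in-air after throw: [b1@7:R b2@9:R]
Beat 7 (R): throw ball1 h=1 -> lands@8:L; in-air after throw: [b1@8:L b2@9:R]
Beat 8 (L): throw ball1 h=3 -> lands@11:R; in-air after throw: [b2@9:R b1@11:R]
Beat 9 (R): throw ball2 h=4 -> lands@13:R; in-air after throw: [b1@11:R b2@13:R]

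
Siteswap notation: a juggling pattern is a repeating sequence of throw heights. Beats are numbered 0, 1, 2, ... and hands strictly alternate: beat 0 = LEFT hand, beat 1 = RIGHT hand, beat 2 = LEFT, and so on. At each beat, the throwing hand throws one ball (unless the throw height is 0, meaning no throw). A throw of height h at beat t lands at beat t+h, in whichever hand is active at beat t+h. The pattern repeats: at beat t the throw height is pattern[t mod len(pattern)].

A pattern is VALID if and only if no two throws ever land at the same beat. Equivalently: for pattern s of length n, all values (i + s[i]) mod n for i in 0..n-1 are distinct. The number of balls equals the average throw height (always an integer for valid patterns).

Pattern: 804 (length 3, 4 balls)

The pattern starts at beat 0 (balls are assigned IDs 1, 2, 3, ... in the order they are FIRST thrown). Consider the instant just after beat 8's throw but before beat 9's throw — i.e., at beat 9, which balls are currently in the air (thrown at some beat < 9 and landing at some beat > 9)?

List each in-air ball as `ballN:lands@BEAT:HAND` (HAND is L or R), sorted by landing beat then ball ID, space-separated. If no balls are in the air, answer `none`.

Answer: ball3:lands@11:R ball1:lands@12:L ball2:lands@14:L

Derivation:
Beat 0 (L): throw ball1 h=8 -> lands@8:L; in-air after throw: [b1@8:L]
Beat 2 (L): throw ball2 h=4 -> lands@6:L; in-air after throw: [b2@6:L b1@8:L]
Beat 3 (R): throw ball3 h=8 -> lands@11:R; in-air after throw: [b2@6:L b1@8:L b3@11:R]
Beat 5 (R): throw ball4 h=4 -> lands@9:R; in-air after throw: [b2@6:L b1@8:L b4@9:R b3@11:R]
Beat 6 (L): throw ball2 h=8 -> lands@14:L; in-air after throw: [b1@8:L b4@9:R b3@11:R b2@14:L]
Beat 8 (L): throw ball1 h=4 -> lands@12:L; in-air after throw: [b4@9:R b3@11:R b1@12:L b2@14:L]
Beat 9 (R): throw ball4 h=8 -> lands@17:R; in-air after throw: [b3@11:R b1@12:L b2@14:L b4@17:R]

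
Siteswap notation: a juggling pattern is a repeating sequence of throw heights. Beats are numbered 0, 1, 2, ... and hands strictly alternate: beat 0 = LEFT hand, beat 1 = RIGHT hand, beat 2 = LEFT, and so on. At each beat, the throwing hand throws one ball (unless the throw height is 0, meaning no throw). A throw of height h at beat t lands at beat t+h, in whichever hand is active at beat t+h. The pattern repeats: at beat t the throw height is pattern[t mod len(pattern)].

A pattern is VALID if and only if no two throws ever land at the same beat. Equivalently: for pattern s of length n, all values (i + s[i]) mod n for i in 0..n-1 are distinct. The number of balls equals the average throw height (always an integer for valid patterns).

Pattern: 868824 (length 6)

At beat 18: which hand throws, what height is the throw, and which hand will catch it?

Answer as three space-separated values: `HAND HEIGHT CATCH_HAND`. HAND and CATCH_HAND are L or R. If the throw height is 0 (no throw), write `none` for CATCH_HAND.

Beat 18: 18 mod 2 = 0, so hand = L
Throw height = pattern[18 mod 6] = pattern[0] = 8
Lands at beat 18+8=26, 26 mod 2 = 0, so catch hand = L

Answer: L 8 L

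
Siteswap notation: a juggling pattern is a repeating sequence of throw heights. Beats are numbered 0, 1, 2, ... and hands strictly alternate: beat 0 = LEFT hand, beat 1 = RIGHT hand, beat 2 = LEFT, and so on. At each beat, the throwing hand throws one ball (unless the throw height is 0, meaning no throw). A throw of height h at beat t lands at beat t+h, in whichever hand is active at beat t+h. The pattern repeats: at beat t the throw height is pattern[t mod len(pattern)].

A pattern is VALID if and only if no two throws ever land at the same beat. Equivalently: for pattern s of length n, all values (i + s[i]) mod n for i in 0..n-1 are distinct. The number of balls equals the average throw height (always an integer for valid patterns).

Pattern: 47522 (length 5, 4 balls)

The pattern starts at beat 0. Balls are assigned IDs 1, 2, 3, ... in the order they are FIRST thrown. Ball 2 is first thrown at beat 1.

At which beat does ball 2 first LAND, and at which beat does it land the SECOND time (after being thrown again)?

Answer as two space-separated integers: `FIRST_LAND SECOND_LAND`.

Beat 0 (L): throw ball1 h=4 -> lands@4:L; in-air after throw: [b1@4:L]
Beat 1 (R): throw ball2 h=7 -> lands@8:L; in-air after throw: [b1@4:L b2@8:L]
Beat 2 (L): throw ball3 h=5 -> lands@7:R; in-air after throw: [b1@4:L b3@7:R b2@8:L]
Beat 3 (R): throw ball4 h=2 -> lands@5:R; in-air after throw: [b1@4:L b4@5:R b3@7:R b2@8:L]
Beat 4 (L): throw ball1 h=2 -> lands@6:L; in-air after throw: [b4@5:R b1@6:L b3@7:R b2@8:L]
Beat 5 (R): throw ball4 h=4 -> lands@9:R; in-air after throw: [b1@6:L b3@7:R b2@8:L b4@9:R]
Beat 6 (L): throw ball1 h=7 -> lands@13:R; in-air after throw: [b3@7:R b2@8:L b4@9:R b1@13:R]
Beat 7 (R): throw ball3 h=5 -> lands@12:L; in-air after throw: [b2@8:L b4@9:R b3@12:L b1@13:R]
Beat 8 (L): throw ball2 h=2 -> lands@10:L; in-air after throw: [b4@9:R b2@10:L b3@12:L b1@13:R]
Beat 9 (R): throw ball4 h=2 -> lands@11:R; in-air after throw: [b2@10:L b4@11:R b3@12:L b1@13:R]
Beat 10 (L): throw ball2 h=4 -> lands@14:L; in-air after throw: [b4@11:R b3@12:L b1@13:R b2@14:L]
Ball 2: thrown@1 h=7 -> first land @8; rethrown@8 h=2 -> second land @10

Answer: 8 10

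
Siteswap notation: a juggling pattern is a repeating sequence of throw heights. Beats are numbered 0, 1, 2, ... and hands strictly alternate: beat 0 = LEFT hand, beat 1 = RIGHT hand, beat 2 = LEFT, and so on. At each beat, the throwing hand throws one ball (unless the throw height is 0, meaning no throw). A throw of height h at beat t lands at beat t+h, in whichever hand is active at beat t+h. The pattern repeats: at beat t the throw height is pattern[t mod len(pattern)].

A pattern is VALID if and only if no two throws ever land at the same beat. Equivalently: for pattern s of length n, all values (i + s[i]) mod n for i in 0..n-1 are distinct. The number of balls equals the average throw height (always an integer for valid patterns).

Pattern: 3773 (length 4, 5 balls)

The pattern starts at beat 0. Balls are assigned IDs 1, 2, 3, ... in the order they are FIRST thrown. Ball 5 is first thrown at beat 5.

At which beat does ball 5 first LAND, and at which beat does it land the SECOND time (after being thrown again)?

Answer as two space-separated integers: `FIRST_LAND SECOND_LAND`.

Beat 0 (L): throw ball1 h=3 -> lands@3:R; in-air after throw: [b1@3:R]
Beat 1 (R): throw ball2 h=7 -> lands@8:L; in-air after throw: [b1@3:R b2@8:L]
Beat 2 (L): throw ball3 h=7 -> lands@9:R; in-air after throw: [b1@3:R b2@8:L b3@9:R]
Beat 3 (R): throw ball1 h=3 -> lands@6:L; in-air after throw: [b1@6:L b2@8:L b3@9:R]
Beat 4 (L): throw ball4 h=3 -> lands@7:R; in-air after throw: [b1@6:L b4@7:R b2@8:L b3@9:R]
Beat 5 (R): throw ball5 h=7 -> lands@12:L; in-air after throw: [b1@6:L b4@7:R b2@8:L b3@9:R b5@12:L]
Beat 6 (L): throw ball1 h=7 -> lands@13:R; in-air after throw: [b4@7:R b2@8:L b3@9:R b5@12:L b1@13:R]
Beat 7 (R): throw ball4 h=3 -> lands@10:L; in-air after throw: [b2@8:L b3@9:R b4@10:L b5@12:L b1@13:R]
Beat 8 (L): throw ball2 h=3 -> lands@11:R; in-air after throw: [b3@9:R b4@10:L b2@11:R b5@12:L b1@13:R]
Beat 9 (R): throw ball3 h=7 -> lands@16:L; in-air after throw: [b4@10:L b2@11:R b5@12:L b1@13:R b3@16:L]
Beat 10 (L): throw ball4 h=7 -> lands@17:R; in-air after throw: [b2@11:R b5@12:L b1@13:R b3@16:L b4@17:R]
Beat 11 (R): throw ball2 h=3 -> lands@14:L; in-air after throw: [b5@12:L b1@13:R b2@14:L b3@16:L b4@17:R]
Beat 12 (L): throw ball5 h=3 -> lands@15:R; in-air after throw: [b1@13:R b2@14:L b5@15:R b3@16:L b4@17:R]
Beat 13 (R): throw ball1 h=7 -> lands@20:L; in-air after throw: [b2@14:L b5@15:R b3@16:L b4@17:R b1@20:L]
Beat 14 (L): throw ball2 h=7 -> lands@21:R; in-air after throw: [b5@15:R b3@16:L b4@17:R b1@20:L b2@21:R]
Beat 15 (R): throw ball5 h=3 -> lands@18:L; in-air after throw: [b3@16:L b4@17:R b5@18:L b1@20:L b2@21:R]
Ball 5: thrown@5 h=7 -> first land @12; rethrown@12 h=3 -> second land @15

Answer: 12 15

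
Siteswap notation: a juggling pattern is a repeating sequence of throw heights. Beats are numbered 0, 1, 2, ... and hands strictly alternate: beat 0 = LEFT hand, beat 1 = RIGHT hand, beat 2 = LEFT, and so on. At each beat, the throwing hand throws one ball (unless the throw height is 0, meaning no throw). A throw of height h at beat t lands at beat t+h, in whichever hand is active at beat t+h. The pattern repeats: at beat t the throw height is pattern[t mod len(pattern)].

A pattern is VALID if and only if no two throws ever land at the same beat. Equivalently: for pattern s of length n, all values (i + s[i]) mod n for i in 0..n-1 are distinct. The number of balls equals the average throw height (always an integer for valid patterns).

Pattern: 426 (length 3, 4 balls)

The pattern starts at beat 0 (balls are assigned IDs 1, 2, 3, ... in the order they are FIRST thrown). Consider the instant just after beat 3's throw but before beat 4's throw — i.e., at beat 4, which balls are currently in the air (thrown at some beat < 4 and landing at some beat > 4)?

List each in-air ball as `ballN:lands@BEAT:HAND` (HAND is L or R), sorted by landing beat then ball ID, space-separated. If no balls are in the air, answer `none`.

Beat 0 (L): throw ball1 h=4 -> lands@4:L; in-air after throw: [b1@4:L]
Beat 1 (R): throw ball2 h=2 -> lands@3:R; in-air after throw: [b2@3:R b1@4:L]
Beat 2 (L): throw ball3 h=6 -> lands@8:L; in-air after throw: [b2@3:R b1@4:L b3@8:L]
Beat 3 (R): throw ball2 h=4 -> lands@7:R; in-air after throw: [b1@4:L b2@7:R b3@8:L]
Beat 4 (L): throw ball1 h=2 -> lands@6:L; in-air after throw: [b1@6:L b2@7:R b3@8:L]

Answer: ball2:lands@7:R ball3:lands@8:L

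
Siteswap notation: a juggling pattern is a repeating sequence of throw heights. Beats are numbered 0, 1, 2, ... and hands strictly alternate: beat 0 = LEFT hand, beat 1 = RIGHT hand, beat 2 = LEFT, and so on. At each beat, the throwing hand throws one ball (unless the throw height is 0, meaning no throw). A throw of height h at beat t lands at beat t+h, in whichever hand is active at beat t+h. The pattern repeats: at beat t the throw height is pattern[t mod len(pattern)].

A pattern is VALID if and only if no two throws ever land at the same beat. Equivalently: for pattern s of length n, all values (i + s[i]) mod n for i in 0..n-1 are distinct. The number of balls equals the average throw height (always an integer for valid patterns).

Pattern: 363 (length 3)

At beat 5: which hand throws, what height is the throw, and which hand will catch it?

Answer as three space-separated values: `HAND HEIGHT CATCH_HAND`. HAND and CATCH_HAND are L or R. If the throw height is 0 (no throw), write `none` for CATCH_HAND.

Beat 5: 5 mod 2 = 1, so hand = R
Throw height = pattern[5 mod 3] = pattern[2] = 3
Lands at beat 5+3=8, 8 mod 2 = 0, so catch hand = L

Answer: R 3 L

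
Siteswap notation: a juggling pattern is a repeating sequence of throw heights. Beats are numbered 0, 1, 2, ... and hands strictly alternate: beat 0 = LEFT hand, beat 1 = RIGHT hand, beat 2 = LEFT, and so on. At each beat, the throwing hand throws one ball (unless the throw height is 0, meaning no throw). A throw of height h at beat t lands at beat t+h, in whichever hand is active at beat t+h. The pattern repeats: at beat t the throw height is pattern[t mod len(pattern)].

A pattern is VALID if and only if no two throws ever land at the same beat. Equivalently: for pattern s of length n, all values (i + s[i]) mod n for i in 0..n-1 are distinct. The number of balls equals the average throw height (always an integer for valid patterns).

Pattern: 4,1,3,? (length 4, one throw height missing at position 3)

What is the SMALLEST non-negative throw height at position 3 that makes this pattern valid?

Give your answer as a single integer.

Answer: 0

Derivation:
i=0: (0 + 4) mod 4 = 0
i=1: (1 + 1) mod 4 = 2
i=2: (2 + 3) mod 4 = 1
i=3: s[i]=? (unknown)
Known residues: [0, 1, 2]; need a permutation of 0..3, so missing residue r = 3
Need (3 + s) mod 4 = 3; smallest s = (3 - 3) mod 4 = 0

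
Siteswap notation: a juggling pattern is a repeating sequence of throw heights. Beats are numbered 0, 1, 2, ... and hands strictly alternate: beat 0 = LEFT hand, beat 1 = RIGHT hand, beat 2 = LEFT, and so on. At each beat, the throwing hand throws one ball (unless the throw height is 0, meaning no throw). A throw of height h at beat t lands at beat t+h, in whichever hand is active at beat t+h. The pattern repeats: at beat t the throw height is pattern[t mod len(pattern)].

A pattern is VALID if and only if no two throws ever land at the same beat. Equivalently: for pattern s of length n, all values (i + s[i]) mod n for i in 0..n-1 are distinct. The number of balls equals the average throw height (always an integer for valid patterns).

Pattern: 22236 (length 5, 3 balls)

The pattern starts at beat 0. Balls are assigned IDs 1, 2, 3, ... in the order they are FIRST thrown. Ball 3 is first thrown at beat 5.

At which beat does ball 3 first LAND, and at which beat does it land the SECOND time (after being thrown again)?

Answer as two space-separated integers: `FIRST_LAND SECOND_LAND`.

Answer: 7 9

Derivation:
Beat 0 (L): throw ball1 h=2 -> lands@2:L; in-air after throw: [b1@2:L]
Beat 1 (R): throw ball2 h=2 -> lands@3:R; in-air after throw: [b1@2:L b2@3:R]
Beat 2 (L): throw ball1 h=2 -> lands@4:L; in-air after throw: [b2@3:R b1@4:L]
Beat 3 (R): throw ball2 h=3 -> lands@6:L; in-air after throw: [b1@4:L b2@6:L]
Beat 4 (L): throw ball1 h=6 -> lands@10:L; in-air after throw: [b2@6:L b1@10:L]
Beat 5 (R): throw ball3 h=2 -> lands@7:R; in-air after throw: [b2@6:L b3@7:R b1@10:L]
Beat 6 (L): throw ball2 h=2 -> lands@8:L; in-air after throw: [b3@7:R b2@8:L b1@10:L]
Beat 7 (R): throw ball3 h=2 -> lands@9:R; in-air after throw: [b2@8:L b3@9:R b1@10:L]
Beat 8 (L): throw ball2 h=3 -> lands@11:R; in-air after throw: [b3@9:R b1@10:L b2@11:R]
Beat 9 (R): throw ball3 h=6 -> lands@15:R; in-air after throw: [b1@10:L b2@11:R b3@15:R]
Ball 3: thrown@5 h=2 -> first land @7; rethrown@7 h=2 -> second land @9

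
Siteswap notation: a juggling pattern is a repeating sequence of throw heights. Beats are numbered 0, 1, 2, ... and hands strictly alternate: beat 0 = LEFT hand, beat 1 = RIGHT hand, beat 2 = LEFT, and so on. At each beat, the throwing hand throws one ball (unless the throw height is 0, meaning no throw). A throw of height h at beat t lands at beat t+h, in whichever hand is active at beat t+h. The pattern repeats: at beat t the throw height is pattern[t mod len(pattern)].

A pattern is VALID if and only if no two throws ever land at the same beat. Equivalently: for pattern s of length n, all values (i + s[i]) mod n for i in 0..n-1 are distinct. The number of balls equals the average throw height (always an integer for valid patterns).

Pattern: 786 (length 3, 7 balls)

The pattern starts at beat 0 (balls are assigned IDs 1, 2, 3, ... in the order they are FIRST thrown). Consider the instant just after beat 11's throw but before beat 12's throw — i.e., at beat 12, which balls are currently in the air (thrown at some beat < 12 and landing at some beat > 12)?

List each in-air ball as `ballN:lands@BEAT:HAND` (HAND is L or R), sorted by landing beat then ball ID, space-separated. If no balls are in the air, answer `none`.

Beat 0 (L): throw ball1 h=7 -> lands@7:R; in-air after throw: [b1@7:R]
Beat 1 (R): throw ball2 h=8 -> lands@9:R; in-air after throw: [b1@7:R b2@9:R]
Beat 2 (L): throw ball3 h=6 -> lands@8:L; in-air after throw: [b1@7:R b3@8:L b2@9:R]
Beat 3 (R): throw ball4 h=7 -> lands@10:L; in-air after throw: [b1@7:R b3@8:L b2@9:R b4@10:L]
Beat 4 (L): throw ball5 h=8 -> lands@12:L; in-air after throw: [b1@7:R b3@8:L b2@9:R b4@10:L b5@12:L]
Beat 5 (R): throw ball6 h=6 -> lands@11:R; in-air after throw: [b1@7:R b3@8:L b2@9:R b4@10:L b6@11:R b5@12:L]
Beat 6 (L): throw ball7 h=7 -> lands@13:R; in-air after throw: [b1@7:R b3@8:L b2@9:R b4@10:L b6@11:R b5@12:L b7@13:R]
Beat 7 (R): throw ball1 h=8 -> lands@15:R; in-air after throw: [b3@8:L b2@9:R b4@10:L b6@11:R b5@12:L b7@13:R b1@15:R]
Beat 8 (L): throw ball3 h=6 -> lands@14:L; in-air after throw: [b2@9:R b4@10:L b6@11:R b5@12:L b7@13:R b3@14:L b1@15:R]
Beat 9 (R): throw ball2 h=7 -> lands@16:L; in-air after throw: [b4@10:L b6@11:R b5@12:L b7@13:R b3@14:L b1@15:R b2@16:L]
Beat 10 (L): throw ball4 h=8 -> lands@18:L; in-air after throw: [b6@11:R b5@12:L b7@13:R b3@14:L b1@15:R b2@16:L b4@18:L]
Beat 11 (R): throw ball6 h=6 -> lands@17:R; in-air after throw: [b5@12:L b7@13:R b3@14:L b1@15:R b2@16:L b6@17:R b4@18:L]
Beat 12 (L): throw ball5 h=7 -> lands@19:R; in-air after throw: [b7@13:R b3@14:L b1@15:R b2@16:L b6@17:R b4@18:L b5@19:R]

Answer: ball7:lands@13:R ball3:lands@14:L ball1:lands@15:R ball2:lands@16:L ball6:lands@17:R ball4:lands@18:L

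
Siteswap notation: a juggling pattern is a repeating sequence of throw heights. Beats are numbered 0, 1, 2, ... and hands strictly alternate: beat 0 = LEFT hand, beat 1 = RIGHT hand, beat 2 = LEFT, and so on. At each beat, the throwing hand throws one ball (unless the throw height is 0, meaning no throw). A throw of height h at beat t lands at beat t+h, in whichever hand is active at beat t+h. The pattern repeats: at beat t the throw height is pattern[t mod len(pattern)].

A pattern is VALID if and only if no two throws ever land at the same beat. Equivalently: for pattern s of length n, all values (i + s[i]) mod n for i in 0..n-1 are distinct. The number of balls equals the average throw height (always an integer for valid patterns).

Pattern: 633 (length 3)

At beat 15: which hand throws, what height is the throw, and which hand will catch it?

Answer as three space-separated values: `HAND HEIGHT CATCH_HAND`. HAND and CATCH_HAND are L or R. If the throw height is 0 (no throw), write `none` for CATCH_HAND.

Answer: R 6 R

Derivation:
Beat 15: 15 mod 2 = 1, so hand = R
Throw height = pattern[15 mod 3] = pattern[0] = 6
Lands at beat 15+6=21, 21 mod 2 = 1, so catch hand = R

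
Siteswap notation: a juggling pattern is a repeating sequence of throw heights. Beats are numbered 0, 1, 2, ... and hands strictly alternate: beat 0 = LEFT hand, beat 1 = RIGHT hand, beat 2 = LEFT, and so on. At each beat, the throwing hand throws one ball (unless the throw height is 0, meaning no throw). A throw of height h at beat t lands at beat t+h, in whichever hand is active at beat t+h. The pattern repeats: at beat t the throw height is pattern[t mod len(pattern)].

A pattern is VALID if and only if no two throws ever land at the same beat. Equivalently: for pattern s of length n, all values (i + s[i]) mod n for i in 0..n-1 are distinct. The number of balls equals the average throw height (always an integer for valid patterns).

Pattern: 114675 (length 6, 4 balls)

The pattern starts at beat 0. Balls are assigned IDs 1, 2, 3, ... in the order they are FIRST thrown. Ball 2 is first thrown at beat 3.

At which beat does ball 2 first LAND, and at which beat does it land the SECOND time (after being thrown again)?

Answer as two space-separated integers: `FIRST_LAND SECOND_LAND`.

Answer: 9 15

Derivation:
Beat 0 (L): throw ball1 h=1 -> lands@1:R; in-air after throw: [b1@1:R]
Beat 1 (R): throw ball1 h=1 -> lands@2:L; in-air after throw: [b1@2:L]
Beat 2 (L): throw ball1 h=4 -> lands@6:L; in-air after throw: [b1@6:L]
Beat 3 (R): throw ball2 h=6 -> lands@9:R; in-air after throw: [b1@6:L b2@9:R]
Beat 4 (L): throw ball3 h=7 -> lands@11:R; in-air after throw: [b1@6:L b2@9:R b3@11:R]
Beat 5 (R): throw ball4 h=5 -> lands@10:L; in-air after throw: [b1@6:L b2@9:R b4@10:L b3@11:R]
Beat 6 (L): throw ball1 h=1 -> lands@7:R; in-air after throw: [b1@7:R b2@9:R b4@10:L b3@11:R]
Beat 7 (R): throw ball1 h=1 -> lands@8:L; in-air after throw: [b1@8:L b2@9:R b4@10:L b3@11:R]
Beat 8 (L): throw ball1 h=4 -> lands@12:L; in-air after throw: [b2@9:R b4@10:L b3@11:R b1@12:L]
Beat 9 (R): throw ball2 h=6 -> lands@15:R; in-air after throw: [b4@10:L b3@11:R b1@12:L b2@15:R]
Beat 10 (L): throw ball4 h=7 -> lands@17:R; in-air after throw: [b3@11:R b1@12:L b2@15:R b4@17:R]
Beat 11 (R): throw ball3 h=5 -> lands@16:L; in-air after throw: [b1@12:L b2@15:R b3@16:L b4@17:R]
Beat 12 (L): throw ball1 h=1 -> lands@13:R; in-air after throw: [b1@13:R b2@15:R b3@16:L b4@17:R]
Beat 13 (R): throw ball1 h=1 -> lands@14:L; in-air after throw: [b1@14:L b2@15:R b3@16:L b4@17:R]
Beat 14 (L): throw ball1 h=4 -> lands@18:L; in-air after throw: [b2@15:R b3@16:L b4@17:R b1@18:L]
Beat 15 (R): throw ball2 h=6 -> lands@21:R; in-air after throw: [b3@16:L b4@17:R b1@18:L b2@21:R]
Ball 2: thrown@3 h=6 -> first land @9; rethrown@9 h=6 -> second land @15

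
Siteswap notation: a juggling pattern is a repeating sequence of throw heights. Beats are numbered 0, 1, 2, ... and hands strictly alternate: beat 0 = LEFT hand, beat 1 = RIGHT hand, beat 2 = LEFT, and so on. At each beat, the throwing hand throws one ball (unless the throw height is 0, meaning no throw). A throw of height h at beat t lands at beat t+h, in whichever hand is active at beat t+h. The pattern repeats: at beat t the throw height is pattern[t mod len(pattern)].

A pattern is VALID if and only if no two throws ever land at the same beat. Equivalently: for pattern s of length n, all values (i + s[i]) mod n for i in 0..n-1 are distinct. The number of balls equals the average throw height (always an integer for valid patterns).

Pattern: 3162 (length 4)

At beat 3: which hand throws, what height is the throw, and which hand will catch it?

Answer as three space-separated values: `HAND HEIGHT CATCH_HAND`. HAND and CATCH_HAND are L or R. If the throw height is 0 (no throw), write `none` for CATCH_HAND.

Beat 3: 3 mod 2 = 1, so hand = R
Throw height = pattern[3 mod 4] = pattern[3] = 2
Lands at beat 3+2=5, 5 mod 2 = 1, so catch hand = R

Answer: R 2 R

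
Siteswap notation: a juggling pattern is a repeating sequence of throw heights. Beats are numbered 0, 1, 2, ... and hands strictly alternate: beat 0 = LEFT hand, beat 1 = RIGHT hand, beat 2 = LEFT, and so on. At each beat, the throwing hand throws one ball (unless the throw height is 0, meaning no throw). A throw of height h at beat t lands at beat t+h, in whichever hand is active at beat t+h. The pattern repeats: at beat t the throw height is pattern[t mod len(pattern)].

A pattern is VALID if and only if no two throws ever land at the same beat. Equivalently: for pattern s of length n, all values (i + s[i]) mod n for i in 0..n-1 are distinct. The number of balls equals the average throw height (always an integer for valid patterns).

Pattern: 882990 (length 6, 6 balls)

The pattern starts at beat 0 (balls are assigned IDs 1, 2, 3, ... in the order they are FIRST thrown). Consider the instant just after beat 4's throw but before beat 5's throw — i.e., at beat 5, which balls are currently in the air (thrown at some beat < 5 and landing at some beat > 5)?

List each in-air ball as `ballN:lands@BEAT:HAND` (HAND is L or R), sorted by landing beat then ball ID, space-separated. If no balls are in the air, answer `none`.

Beat 0 (L): throw ball1 h=8 -> lands@8:L; in-air after throw: [b1@8:L]
Beat 1 (R): throw ball2 h=8 -> lands@9:R; in-air after throw: [b1@8:L b2@9:R]
Beat 2 (L): throw ball3 h=2 -> lands@4:L; in-air after throw: [b3@4:L b1@8:L b2@9:R]
Beat 3 (R): throw ball4 h=9 -> lands@12:L; in-air after throw: [b3@4:L b1@8:L b2@9:R b4@12:L]
Beat 4 (L): throw ball3 h=9 -> lands@13:R; in-air after throw: [b1@8:L b2@9:R b4@12:L b3@13:R]

Answer: ball1:lands@8:L ball2:lands@9:R ball4:lands@12:L ball3:lands@13:R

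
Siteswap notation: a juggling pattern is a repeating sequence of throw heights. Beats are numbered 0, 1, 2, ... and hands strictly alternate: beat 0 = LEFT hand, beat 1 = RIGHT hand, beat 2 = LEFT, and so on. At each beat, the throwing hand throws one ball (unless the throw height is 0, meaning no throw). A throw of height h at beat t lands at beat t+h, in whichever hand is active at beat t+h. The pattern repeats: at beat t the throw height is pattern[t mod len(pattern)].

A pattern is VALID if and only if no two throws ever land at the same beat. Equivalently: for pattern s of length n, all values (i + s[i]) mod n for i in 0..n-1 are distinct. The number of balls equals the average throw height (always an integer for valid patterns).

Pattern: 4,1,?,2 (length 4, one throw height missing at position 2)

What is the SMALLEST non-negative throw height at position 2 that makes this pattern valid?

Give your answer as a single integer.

Answer: 1

Derivation:
i=0: (0 + 4) mod 4 = 0
i=1: (1 + 1) mod 4 = 2
i=2: s[i]=? (unknown)
i=3: (3 + 2) mod 4 = 1
Known residues: [0, 1, 2]; need a permutation of 0..3, so missing residue r = 3
Need (2 + s) mod 4 = 3; smallest s = (3 - 2) mod 4 = 1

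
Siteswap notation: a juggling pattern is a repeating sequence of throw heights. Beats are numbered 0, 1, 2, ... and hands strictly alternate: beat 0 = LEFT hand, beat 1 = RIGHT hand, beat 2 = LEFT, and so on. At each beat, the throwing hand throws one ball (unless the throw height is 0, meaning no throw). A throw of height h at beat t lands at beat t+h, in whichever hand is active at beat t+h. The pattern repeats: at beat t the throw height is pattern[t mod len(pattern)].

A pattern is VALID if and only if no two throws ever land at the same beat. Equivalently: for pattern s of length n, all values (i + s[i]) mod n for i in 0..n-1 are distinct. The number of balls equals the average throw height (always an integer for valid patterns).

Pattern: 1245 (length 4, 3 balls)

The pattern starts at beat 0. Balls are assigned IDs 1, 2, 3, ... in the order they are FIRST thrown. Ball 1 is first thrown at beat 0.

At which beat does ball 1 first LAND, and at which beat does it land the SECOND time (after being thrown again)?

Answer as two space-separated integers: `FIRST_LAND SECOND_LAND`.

Beat 0 (L): throw ball1 h=1 -> lands@1:R; in-air after throw: [b1@1:R]
Beat 1 (R): throw ball1 h=2 -> lands@3:R; in-air after throw: [b1@3:R]
Beat 2 (L): throw ball2 h=4 -> lands@6:L; in-air after throw: [b1@3:R b2@6:L]
Beat 3 (R): throw ball1 h=5 -> lands@8:L; in-air after throw: [b2@6:L b1@8:L]
Ball 1: thrown@0 h=1 -> first land @1; rethrown@1 h=2 -> second land @3

Answer: 1 3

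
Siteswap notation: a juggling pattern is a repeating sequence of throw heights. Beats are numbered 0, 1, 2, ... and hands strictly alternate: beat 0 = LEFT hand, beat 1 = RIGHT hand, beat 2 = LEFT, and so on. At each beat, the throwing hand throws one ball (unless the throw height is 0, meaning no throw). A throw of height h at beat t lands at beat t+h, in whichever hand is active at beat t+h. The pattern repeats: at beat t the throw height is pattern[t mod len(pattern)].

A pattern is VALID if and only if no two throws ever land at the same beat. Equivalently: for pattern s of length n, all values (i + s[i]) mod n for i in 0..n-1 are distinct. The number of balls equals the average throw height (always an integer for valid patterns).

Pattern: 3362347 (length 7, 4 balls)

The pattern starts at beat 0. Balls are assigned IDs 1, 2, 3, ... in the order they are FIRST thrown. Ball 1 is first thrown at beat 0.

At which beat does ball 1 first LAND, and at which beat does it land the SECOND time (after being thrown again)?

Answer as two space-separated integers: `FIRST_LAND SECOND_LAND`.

Beat 0 (L): throw ball1 h=3 -> lands@3:R; in-air after throw: [b1@3:R]
Beat 1 (R): throw ball2 h=3 -> lands@4:L; in-air after throw: [b1@3:R b2@4:L]
Beat 2 (L): throw ball3 h=6 -> lands@8:L; in-air after throw: [b1@3:R b2@4:L b3@8:L]
Beat 3 (R): throw ball1 h=2 -> lands@5:R; in-air after throw: [b2@4:L b1@5:R b3@8:L]
Beat 4 (L): throw ball2 h=3 -> lands@7:R; in-air after throw: [b1@5:R b2@7:R b3@8:L]
Beat 5 (R): throw ball1 h=4 -> lands@9:R; in-air after throw: [b2@7:R b3@8:L b1@9:R]
Ball 1: thrown@0 h=3 -> first land @3; rethrown@3 h=2 -> second land @5

Answer: 3 5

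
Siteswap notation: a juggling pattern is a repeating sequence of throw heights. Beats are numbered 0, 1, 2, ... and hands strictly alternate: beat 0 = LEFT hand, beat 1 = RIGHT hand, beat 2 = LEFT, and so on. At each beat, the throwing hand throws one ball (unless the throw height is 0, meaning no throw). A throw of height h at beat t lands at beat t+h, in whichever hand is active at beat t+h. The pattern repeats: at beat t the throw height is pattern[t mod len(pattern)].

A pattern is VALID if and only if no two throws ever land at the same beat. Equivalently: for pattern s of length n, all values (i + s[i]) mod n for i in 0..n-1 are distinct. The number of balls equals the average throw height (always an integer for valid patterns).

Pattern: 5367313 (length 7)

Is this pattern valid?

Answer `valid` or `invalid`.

i=0: (i + s[i]) mod n = (0 + 5) mod 7 = 5
i=1: (i + s[i]) mod n = (1 + 3) mod 7 = 4
i=2: (i + s[i]) mod n = (2 + 6) mod 7 = 1
i=3: (i + s[i]) mod n = (3 + 7) mod 7 = 3
i=4: (i + s[i]) mod n = (4 + 3) mod 7 = 0
i=5: (i + s[i]) mod n = (5 + 1) mod 7 = 6
i=6: (i + s[i]) mod n = (6 + 3) mod 7 = 2
Residues: [5, 4, 1, 3, 0, 6, 2], distinct: True

Answer: valid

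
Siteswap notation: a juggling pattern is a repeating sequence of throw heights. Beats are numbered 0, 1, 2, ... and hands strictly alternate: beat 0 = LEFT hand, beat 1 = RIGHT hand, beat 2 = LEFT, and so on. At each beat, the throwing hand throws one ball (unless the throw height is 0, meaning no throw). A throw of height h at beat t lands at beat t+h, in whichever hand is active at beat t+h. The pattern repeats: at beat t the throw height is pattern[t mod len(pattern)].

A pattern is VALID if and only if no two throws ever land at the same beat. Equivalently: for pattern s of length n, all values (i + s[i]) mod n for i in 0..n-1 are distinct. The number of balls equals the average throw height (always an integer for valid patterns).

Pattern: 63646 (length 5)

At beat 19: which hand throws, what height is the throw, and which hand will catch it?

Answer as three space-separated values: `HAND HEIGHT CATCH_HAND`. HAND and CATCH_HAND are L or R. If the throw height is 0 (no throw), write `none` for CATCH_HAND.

Answer: R 6 R

Derivation:
Beat 19: 19 mod 2 = 1, so hand = R
Throw height = pattern[19 mod 5] = pattern[4] = 6
Lands at beat 19+6=25, 25 mod 2 = 1, so catch hand = R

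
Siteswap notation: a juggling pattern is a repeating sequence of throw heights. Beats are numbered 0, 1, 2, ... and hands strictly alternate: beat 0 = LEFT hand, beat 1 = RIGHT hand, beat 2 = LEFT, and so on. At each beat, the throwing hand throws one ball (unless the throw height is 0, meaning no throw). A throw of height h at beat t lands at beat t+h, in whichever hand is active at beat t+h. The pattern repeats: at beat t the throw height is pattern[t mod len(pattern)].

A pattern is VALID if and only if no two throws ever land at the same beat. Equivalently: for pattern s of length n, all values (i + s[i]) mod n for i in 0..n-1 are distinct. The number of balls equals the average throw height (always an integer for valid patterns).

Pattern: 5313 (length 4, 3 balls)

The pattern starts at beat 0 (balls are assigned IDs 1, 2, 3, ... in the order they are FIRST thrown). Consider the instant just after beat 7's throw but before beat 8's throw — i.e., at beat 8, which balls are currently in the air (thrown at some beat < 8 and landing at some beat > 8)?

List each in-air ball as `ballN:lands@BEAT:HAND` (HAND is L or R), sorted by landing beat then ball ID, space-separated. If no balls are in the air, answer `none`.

Answer: ball2:lands@9:R ball3:lands@10:L

Derivation:
Beat 0 (L): throw ball1 h=5 -> lands@5:R; in-air after throw: [b1@5:R]
Beat 1 (R): throw ball2 h=3 -> lands@4:L; in-air after throw: [b2@4:L b1@5:R]
Beat 2 (L): throw ball3 h=1 -> lands@3:R; in-air after throw: [b3@3:R b2@4:L b1@5:R]
Beat 3 (R): throw ball3 h=3 -> lands@6:L; in-air after throw: [b2@4:L b1@5:R b3@6:L]
Beat 4 (L): throw ball2 h=5 -> lands@9:R; in-air after throw: [b1@5:R b3@6:L b2@9:R]
Beat 5 (R): throw ball1 h=3 -> lands@8:L; in-air after throw: [b3@6:L b1@8:L b2@9:R]
Beat 6 (L): throw ball3 h=1 -> lands@7:R; in-air after throw: [b3@7:R b1@8:L b2@9:R]
Beat 7 (R): throw ball3 h=3 -> lands@10:L; in-air after throw: [b1@8:L b2@9:R b3@10:L]
Beat 8 (L): throw ball1 h=5 -> lands@13:R; in-air after throw: [b2@9:R b3@10:L b1@13:R]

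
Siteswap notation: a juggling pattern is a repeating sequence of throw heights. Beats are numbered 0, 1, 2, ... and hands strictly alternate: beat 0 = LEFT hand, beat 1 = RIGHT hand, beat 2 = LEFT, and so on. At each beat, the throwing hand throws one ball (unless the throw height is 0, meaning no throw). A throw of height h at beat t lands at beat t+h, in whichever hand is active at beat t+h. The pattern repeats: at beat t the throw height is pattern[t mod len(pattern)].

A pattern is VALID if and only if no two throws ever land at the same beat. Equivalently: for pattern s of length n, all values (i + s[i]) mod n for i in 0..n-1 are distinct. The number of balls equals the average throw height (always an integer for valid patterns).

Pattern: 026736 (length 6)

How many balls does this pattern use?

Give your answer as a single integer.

Answer: 4

Derivation:
Pattern = [0, 2, 6, 7, 3, 6], length n = 6
  position 0: throw height = 0, running sum = 0
  position 1: throw height = 2, running sum = 2
  position 2: throw height = 6, running sum = 8
  position 3: throw height = 7, running sum = 15
  position 4: throw height = 3, running sum = 18
  position 5: throw height = 6, running sum = 24
Total sum = 24; balls = sum / n = 24 / 6 = 4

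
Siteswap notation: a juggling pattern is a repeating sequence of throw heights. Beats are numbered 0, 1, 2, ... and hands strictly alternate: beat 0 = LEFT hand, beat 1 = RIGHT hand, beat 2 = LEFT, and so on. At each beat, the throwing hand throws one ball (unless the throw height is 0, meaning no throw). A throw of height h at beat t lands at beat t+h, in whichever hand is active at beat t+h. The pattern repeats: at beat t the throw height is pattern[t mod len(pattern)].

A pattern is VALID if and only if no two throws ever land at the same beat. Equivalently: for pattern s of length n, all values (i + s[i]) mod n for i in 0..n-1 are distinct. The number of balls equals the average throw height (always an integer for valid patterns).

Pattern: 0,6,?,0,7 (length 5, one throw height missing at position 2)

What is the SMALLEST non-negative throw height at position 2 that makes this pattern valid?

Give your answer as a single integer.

Answer: 2

Derivation:
i=0: (0 + 0) mod 5 = 0
i=1: (1 + 6) mod 5 = 2
i=2: s[i]=? (unknown)
i=3: (3 + 0) mod 5 = 3
i=4: (4 + 7) mod 5 = 1
Known residues: [0, 1, 2, 3]; need a permutation of 0..4, so missing residue r = 4
Need (2 + s) mod 5 = 4; smallest s = (4 - 2) mod 5 = 2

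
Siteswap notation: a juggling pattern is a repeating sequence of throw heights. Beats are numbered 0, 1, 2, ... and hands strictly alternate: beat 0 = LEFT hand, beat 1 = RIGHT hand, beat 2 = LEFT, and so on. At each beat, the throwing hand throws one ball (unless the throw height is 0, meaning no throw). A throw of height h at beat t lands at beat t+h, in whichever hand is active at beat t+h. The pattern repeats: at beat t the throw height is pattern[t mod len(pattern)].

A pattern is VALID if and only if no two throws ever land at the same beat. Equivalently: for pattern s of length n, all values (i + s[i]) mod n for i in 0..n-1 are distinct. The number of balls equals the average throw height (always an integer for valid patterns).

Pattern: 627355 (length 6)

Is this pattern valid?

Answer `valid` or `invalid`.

Answer: invalid

Derivation:
i=0: (i + s[i]) mod n = (0 + 6) mod 6 = 0
i=1: (i + s[i]) mod n = (1 + 2) mod 6 = 3
i=2: (i + s[i]) mod n = (2 + 7) mod 6 = 3
i=3: (i + s[i]) mod n = (3 + 3) mod 6 = 0
i=4: (i + s[i]) mod n = (4 + 5) mod 6 = 3
i=5: (i + s[i]) mod n = (5 + 5) mod 6 = 4
Residues: [0, 3, 3, 0, 3, 4], distinct: False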